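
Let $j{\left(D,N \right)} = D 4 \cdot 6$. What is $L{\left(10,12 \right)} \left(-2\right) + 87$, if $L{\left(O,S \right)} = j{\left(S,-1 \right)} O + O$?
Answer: $-5693$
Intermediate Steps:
$j{\left(D,N \right)} = 24 D$ ($j{\left(D,N \right)} = 4 D 6 = 24 D$)
$L{\left(O,S \right)} = O + 24 O S$ ($L{\left(O,S \right)} = 24 S O + O = 24 O S + O = O + 24 O S$)
$L{\left(10,12 \right)} \left(-2\right) + 87 = 10 \left(1 + 24 \cdot 12\right) \left(-2\right) + 87 = 10 \left(1 + 288\right) \left(-2\right) + 87 = 10 \cdot 289 \left(-2\right) + 87 = 2890 \left(-2\right) + 87 = -5780 + 87 = -5693$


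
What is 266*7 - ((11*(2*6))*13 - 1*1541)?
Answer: 1687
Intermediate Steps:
266*7 - ((11*(2*6))*13 - 1*1541) = 1862 - ((11*12)*13 - 1541) = 1862 - (132*13 - 1541) = 1862 - (1716 - 1541) = 1862 - 1*175 = 1862 - 175 = 1687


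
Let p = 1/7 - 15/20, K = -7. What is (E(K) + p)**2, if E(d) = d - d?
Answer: 289/784 ≈ 0.36862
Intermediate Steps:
E(d) = 0
p = -17/28 (p = 1*(1/7) - 15*1/20 = 1/7 - 3/4 = -17/28 ≈ -0.60714)
(E(K) + p)**2 = (0 - 17/28)**2 = (-17/28)**2 = 289/784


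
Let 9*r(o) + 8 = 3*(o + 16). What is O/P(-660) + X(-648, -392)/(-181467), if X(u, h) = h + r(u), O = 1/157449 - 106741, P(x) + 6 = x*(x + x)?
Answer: -1483496685586274/12445789355321751 ≈ -0.11920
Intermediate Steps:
P(x) = -6 + 2*x**2 (P(x) = -6 + x*(x + x) = -6 + x*(2*x) = -6 + 2*x**2)
r(o) = 40/9 + o/3 (r(o) = -8/9 + (3*(o + 16))/9 = -8/9 + (3*(16 + o))/9 = -8/9 + (48 + 3*o)/9 = -8/9 + (16/3 + o/3) = 40/9 + o/3)
O = -16806263708/157449 (O = 1/157449 - 106741 = -16806263708/157449 ≈ -1.0674e+5)
X(u, h) = 40/9 + h + u/3 (X(u, h) = h + (40/9 + u/3) = 40/9 + h + u/3)
O/P(-660) + X(-648, -392)/(-181467) = -16806263708/(157449*(-6 + 2*(-660)**2)) + (40/9 - 392 + (1/3)*(-648))/(-181467) = -16806263708/(157449*(-6 + 2*435600)) + (40/9 - 392 - 216)*(-1/181467) = -16806263708/(157449*(-6 + 871200)) - 5432/9*(-1/181467) = -16806263708/157449/871194 + 5432/1633203 = -16806263708/157449*1/871194 + 5432/1633203 = -8403131854/68584312053 + 5432/1633203 = -1483496685586274/12445789355321751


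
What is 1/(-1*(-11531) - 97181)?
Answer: -1/85650 ≈ -1.1675e-5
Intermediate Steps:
1/(-1*(-11531) - 97181) = 1/(11531 - 97181) = 1/(-85650) = -1/85650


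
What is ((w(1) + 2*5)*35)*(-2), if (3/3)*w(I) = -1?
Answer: -630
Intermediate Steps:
w(I) = -1
((w(1) + 2*5)*35)*(-2) = ((-1 + 2*5)*35)*(-2) = ((-1 + 10)*35)*(-2) = (9*35)*(-2) = 315*(-2) = -630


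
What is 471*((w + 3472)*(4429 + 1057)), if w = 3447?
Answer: 17878045614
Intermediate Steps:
471*((w + 3472)*(4429 + 1057)) = 471*((3447 + 3472)*(4429 + 1057)) = 471*(6919*5486) = 471*37957634 = 17878045614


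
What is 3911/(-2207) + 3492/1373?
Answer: 2337041/3030211 ≈ 0.77125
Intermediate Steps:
3911/(-2207) + 3492/1373 = 3911*(-1/2207) + 3492*(1/1373) = -3911/2207 + 3492/1373 = 2337041/3030211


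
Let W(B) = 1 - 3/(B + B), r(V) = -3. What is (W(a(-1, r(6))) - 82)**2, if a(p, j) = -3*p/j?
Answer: 25281/4 ≈ 6320.3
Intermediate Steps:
a(p, j) = -3*p/j
W(B) = 1 - 3/(2*B) (W(B) = 1 - 3*1/(2*B) = 1 - 3/(2*B))
(W(a(-1, r(6))) - 82)**2 = ((-3/2 - 3*(-1)/(-3))/((-3*(-1)/(-3))) - 82)**2 = ((-3/2 - 3*(-1)*(-1/3))/((-3*(-1)*(-1/3))) - 82)**2 = ((-3/2 - 1)/(-1) - 82)**2 = (-1*(-5/2) - 82)**2 = (5/2 - 82)**2 = (-159/2)**2 = 25281/4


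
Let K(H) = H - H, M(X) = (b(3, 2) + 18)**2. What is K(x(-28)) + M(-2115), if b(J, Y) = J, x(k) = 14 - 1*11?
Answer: 441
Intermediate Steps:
x(k) = 3 (x(k) = 14 - 11 = 3)
M(X) = 441 (M(X) = (3 + 18)**2 = 21**2 = 441)
K(H) = 0
K(x(-28)) + M(-2115) = 0 + 441 = 441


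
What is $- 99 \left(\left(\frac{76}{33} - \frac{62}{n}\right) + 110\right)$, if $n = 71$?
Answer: $- \frac{783240}{71} \approx -11032.0$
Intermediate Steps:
$- 99 \left(\left(\frac{76}{33} - \frac{62}{n}\right) + 110\right) = - 99 \left(\left(\frac{76}{33} - \frac{62}{71}\right) + 110\right) = - 99 \left(\frac{3350}{2343} + 110\right) = \left(-99\right) \frac{261080}{2343} = - \frac{783240}{71}$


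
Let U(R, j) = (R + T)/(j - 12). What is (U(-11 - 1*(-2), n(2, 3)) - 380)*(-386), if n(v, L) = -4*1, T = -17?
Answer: 584211/4 ≈ 1.4605e+5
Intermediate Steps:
n(v, L) = -4
U(R, j) = (-17 + R)/(-12 + j) (U(R, j) = (R - 17)/(j - 12) = (-17 + R)/(-12 + j))
(U(-11 - 1*(-2), n(2, 3)) - 380)*(-386) = ((-17 + (-11 - 1*(-2)))/(-12 - 4) - 380)*(-386) = ((-17 + (-11 + 2))/(-16) - 380)*(-386) = (-(-17 - 9)/16 - 380)*(-386) = (-1/16*(-26) - 380)*(-386) = (13/8 - 380)*(-386) = -3027/8*(-386) = 584211/4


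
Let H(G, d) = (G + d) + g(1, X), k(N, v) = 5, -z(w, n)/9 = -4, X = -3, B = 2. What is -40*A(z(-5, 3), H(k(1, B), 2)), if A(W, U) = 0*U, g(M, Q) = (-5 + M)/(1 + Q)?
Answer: 0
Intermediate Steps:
z(w, n) = 36 (z(w, n) = -9*(-4) = 36)
g(M, Q) = (-5 + M)/(1 + Q)
H(G, d) = 2 + G + d (H(G, d) = (G + d) + (-5 + 1)/(1 - 3) = (G + d) - 4/(-2) = (G + d) - 1/2*(-4) = (G + d) + 2 = 2 + G + d)
A(W, U) = 0
-40*A(z(-5, 3), H(k(1, B), 2)) = -40*0 = 0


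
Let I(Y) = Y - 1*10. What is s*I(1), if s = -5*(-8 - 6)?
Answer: -630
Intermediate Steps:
s = 70 (s = -5*(-14) = 70)
I(Y) = -10 + Y (I(Y) = Y - 10 = -10 + Y)
s*I(1) = 70*(-10 + 1) = 70*(-9) = -630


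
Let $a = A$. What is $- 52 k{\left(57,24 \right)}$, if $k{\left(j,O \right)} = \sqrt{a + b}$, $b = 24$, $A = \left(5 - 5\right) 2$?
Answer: $- 104 \sqrt{6} \approx -254.75$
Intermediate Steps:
$A = 0$ ($A = 0 \cdot 2 = 0$)
$a = 0$
$k{\left(j,O \right)} = 2 \sqrt{6}$ ($k{\left(j,O \right)} = \sqrt{0 + 24} = \sqrt{24} = 2 \sqrt{6}$)
$- 52 k{\left(57,24 \right)} = - 52 \cdot 2 \sqrt{6} = - 104 \sqrt{6}$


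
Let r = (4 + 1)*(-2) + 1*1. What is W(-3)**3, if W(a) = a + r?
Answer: -1728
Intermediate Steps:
r = -9 (r = 5*(-2) + 1 = -10 + 1 = -9)
W(a) = -9 + a (W(a) = a - 9 = -9 + a)
W(-3)**3 = (-9 - 3)**3 = (-12)**3 = -1728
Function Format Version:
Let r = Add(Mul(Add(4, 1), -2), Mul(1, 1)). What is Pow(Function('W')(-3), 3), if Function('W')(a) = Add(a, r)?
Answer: -1728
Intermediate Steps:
r = -9 (r = Add(Mul(5, -2), 1) = Add(-10, 1) = -9)
Function('W')(a) = Add(-9, a) (Function('W')(a) = Add(a, -9) = Add(-9, a))
Pow(Function('W')(-3), 3) = Pow(Add(-9, -3), 3) = Pow(-12, 3) = -1728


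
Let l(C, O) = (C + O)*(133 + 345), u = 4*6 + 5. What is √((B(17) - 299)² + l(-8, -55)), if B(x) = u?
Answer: 3*√4754 ≈ 206.85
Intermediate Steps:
u = 29 (u = 24 + 5 = 29)
B(x) = 29
l(C, O) = 478*C + 478*O (l(C, O) = (C + O)*478 = 478*C + 478*O)
√((B(17) - 299)² + l(-8, -55)) = √((29 - 299)² + (478*(-8) + 478*(-55))) = √((-270)² + (-3824 - 26290)) = √(72900 - 30114) = √42786 = 3*√4754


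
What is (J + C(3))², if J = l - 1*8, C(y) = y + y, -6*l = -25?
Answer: 169/36 ≈ 4.6944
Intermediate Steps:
l = 25/6 (l = -⅙*(-25) = 25/6 ≈ 4.1667)
C(y) = 2*y
J = -23/6 (J = 25/6 - 1*8 = 25/6 - 8 = -23/6 ≈ -3.8333)
(J + C(3))² = (-23/6 + 2*3)² = (-23/6 + 6)² = (13/6)² = 169/36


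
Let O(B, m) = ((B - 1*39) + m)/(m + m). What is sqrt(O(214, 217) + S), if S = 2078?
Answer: sqrt(1997826)/31 ≈ 45.595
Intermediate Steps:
O(B, m) = (-39 + B + m)/(2*m) (O(B, m) = ((B - 39) + m)/((2*m)) = ((-39 + B) + m)*(1/(2*m)) = (-39 + B + m)*(1/(2*m)) = (-39 + B + m)/(2*m))
sqrt(O(214, 217) + S) = sqrt((1/2)*(-39 + 214 + 217)/217 + 2078) = sqrt((1/2)*(1/217)*392 + 2078) = sqrt(28/31 + 2078) = sqrt(64446/31) = sqrt(1997826)/31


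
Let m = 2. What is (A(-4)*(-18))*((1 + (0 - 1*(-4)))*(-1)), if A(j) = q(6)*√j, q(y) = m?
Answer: 360*I ≈ 360.0*I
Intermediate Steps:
q(y) = 2
A(j) = 2*√j
(A(-4)*(-18))*((1 + (0 - 1*(-4)))*(-1)) = ((2*√(-4))*(-18))*((1 + (0 - 1*(-4)))*(-1)) = ((2*(2*I))*(-18))*((1 + (0 + 4))*(-1)) = ((4*I)*(-18))*((1 + 4)*(-1)) = (-72*I)*(5*(-1)) = -72*I*(-5) = 360*I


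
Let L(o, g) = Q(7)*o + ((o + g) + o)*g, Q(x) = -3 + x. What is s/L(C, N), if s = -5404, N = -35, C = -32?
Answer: -5404/3337 ≈ -1.6194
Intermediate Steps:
L(o, g) = 4*o + g*(g + 2*o) (L(o, g) = (-3 + 7)*o + ((o + g) + o)*g = 4*o + ((g + o) + o)*g = 4*o + (g + 2*o)*g = 4*o + g*(g + 2*o))
s/L(C, N) = -5404/((-35)**2 + 4*(-32) + 2*(-35)*(-32)) = -5404/(1225 - 128 + 2240) = -5404/3337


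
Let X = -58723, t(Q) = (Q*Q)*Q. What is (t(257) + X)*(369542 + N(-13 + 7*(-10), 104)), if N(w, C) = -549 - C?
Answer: 6240078368430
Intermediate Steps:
t(Q) = Q³ (t(Q) = Q²*Q = Q³)
(t(257) + X)*(369542 + N(-13 + 7*(-10), 104)) = (257³ - 58723)*(369542 + (-549 - 1*104)) = (16974593 - 58723)*(369542 + (-549 - 104)) = 16915870*(369542 - 653) = 16915870*368889 = 6240078368430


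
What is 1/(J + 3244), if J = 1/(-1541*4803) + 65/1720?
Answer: 2546089512/8259610595083 ≈ 0.00030826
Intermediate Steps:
J = 96218155/2546089512 (J = -1/1541*1/4803 + 65*(1/1720) = -1/7401423 + 13/344 = 96218155/2546089512 ≈ 0.037791)
1/(J + 3244) = 1/(96218155/2546089512 + 3244) = 1/(8259610595083/2546089512) = 2546089512/8259610595083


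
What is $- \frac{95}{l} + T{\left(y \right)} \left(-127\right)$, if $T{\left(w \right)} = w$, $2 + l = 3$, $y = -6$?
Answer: $667$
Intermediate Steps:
$l = 1$ ($l = -2 + 3 = 1$)
$- \frac{95}{l} + T{\left(y \right)} \left(-127\right) = - \frac{95}{1} - -762 = \left(-95\right) 1 + 762 = -95 + 762 = 667$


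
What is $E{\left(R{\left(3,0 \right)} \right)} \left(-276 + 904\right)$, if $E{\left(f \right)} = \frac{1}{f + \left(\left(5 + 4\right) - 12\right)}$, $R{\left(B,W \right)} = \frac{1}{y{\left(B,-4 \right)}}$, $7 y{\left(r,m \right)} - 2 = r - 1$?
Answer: $- \frac{2512}{5} \approx -502.4$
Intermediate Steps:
$y{\left(r,m \right)} = \frac{1}{7} + \frac{r}{7}$ ($y{\left(r,m \right)} = \frac{2}{7} + \frac{r - 1}{7} = \frac{2}{7} + \frac{-1 + r}{7} = \frac{2}{7} + \left(- \frac{1}{7} + \frac{r}{7}\right) = \frac{1}{7} + \frac{r}{7}$)
$R{\left(B,W \right)} = \frac{1}{\frac{1}{7} + \frac{B}{7}}$
$E{\left(f \right)} = \frac{1}{-3 + f}$ ($E{\left(f \right)} = \frac{1}{f + \left(9 - 12\right)} = \frac{1}{f - 3} = \frac{1}{-3 + f}$)
$E{\left(R{\left(3,0 \right)} \right)} \left(-276 + 904\right) = \frac{-276 + 904}{-3 + \frac{7}{1 + 3}} = \frac{1}{-3 + \frac{7}{4}} \cdot 628 = \frac{1}{- \frac{5}{4}} \cdot 628 = \left(- \frac{4}{5}\right) 628 = - \frac{2512}{5}$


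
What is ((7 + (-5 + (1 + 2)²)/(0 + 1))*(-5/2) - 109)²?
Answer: 74529/4 ≈ 18632.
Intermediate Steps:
((7 + (-5 + (1 + 2)²)/(0 + 1))*(-5/2) - 109)² = ((7 + (-5 + 3²)/1)*(-5*½) - 109)² = ((7 + (-5 + 9)*1)*(-5/2) - 109)² = ((7 + 4*1)*(-5/2) - 109)² = ((7 + 4)*(-5/2) - 109)² = (11*(-5/2) - 109)² = (-55/2 - 109)² = (-273/2)² = 74529/4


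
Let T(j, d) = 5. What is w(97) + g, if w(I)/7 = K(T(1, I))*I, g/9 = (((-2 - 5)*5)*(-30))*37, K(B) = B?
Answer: 353045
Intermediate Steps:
g = 349650 (g = 9*((((-2 - 5)*5)*(-30))*37) = 9*((-7*5*(-30))*37) = 9*(-35*(-30)*37) = 9*(1050*37) = 9*38850 = 349650)
w(I) = 35*I (w(I) = 7*(5*I) = 35*I)
w(97) + g = 35*97 + 349650 = 3395 + 349650 = 353045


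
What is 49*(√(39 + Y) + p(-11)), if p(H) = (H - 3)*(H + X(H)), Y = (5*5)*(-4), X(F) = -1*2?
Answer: 8918 + 49*I*√61 ≈ 8918.0 + 382.7*I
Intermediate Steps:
X(F) = -2
Y = -100 (Y = 25*(-4) = -100)
p(H) = (-3 + H)*(-2 + H) (p(H) = (H - 3)*(H - 2) = (-3 + H)*(-2 + H))
49*(√(39 + Y) + p(-11)) = 49*(√(39 - 100) + (6 + (-11)² - 5*(-11))) = 49*(√(-61) + (6 + 121 + 55)) = 49*(I*√61 + 182) = 49*(182 + I*√61) = 8918 + 49*I*√61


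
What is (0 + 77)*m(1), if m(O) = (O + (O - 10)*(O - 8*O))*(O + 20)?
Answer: 103488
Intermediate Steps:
m(O) = (20 + O)*(O - 7*O*(-10 + O)) (m(O) = (O + (-10 + O)*(-7*O))*(20 + O) = (O - 7*O*(-10 + O))*(20 + O) = (20 + O)*(O - 7*O*(-10 + O)))
(0 + 77)*m(1) = (0 + 77)*(1*(1420 - 69*1 - 7*1²)) = 77*(1*(1420 - 69 - 7*1)) = 77*(1*(1420 - 69 - 7)) = 77*(1*1344) = 77*1344 = 103488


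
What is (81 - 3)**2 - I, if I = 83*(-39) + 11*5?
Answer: 9266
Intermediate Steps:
I = -3182 (I = -3237 + 55 = -3182)
(81 - 3)**2 - I = (81 - 3)**2 - 1*(-3182) = 78**2 + 3182 = 6084 + 3182 = 9266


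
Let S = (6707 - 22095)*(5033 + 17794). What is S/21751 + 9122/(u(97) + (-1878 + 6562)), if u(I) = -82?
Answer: -808154370365/50049051 ≈ -16147.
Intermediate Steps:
S = -351261876 (S = -15388*22827 = -351261876)
S/21751 + 9122/(u(97) + (-1878 + 6562)) = -351261876/21751 + 9122/(-82 + (-1878 + 6562)) = -351261876*1/21751 + 9122/(-82 + 4684) = -351261876/21751 + 9122/4602 = -351261876/21751 + 9122*(1/4602) = -351261876/21751 + 4561/2301 = -808154370365/50049051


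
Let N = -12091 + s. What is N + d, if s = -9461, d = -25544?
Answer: -47096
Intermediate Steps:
N = -21552 (N = -12091 - 9461 = -21552)
N + d = -21552 - 25544 = -47096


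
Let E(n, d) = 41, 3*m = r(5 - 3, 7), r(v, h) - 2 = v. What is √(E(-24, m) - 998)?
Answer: I*√957 ≈ 30.935*I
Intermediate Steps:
r(v, h) = 2 + v
m = 4/3 (m = (2 + (5 - 3))/3 = (2 + 2)/3 = (⅓)*4 = 4/3 ≈ 1.3333)
√(E(-24, m) - 998) = √(41 - 998) = √(-957) = I*√957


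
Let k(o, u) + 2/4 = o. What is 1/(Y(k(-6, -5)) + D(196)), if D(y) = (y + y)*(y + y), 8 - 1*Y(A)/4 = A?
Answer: 1/153722 ≈ 6.5053e-6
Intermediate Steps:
k(o, u) = -½ + o
Y(A) = 32 - 4*A
D(y) = 4*y² (D(y) = (2*y)*(2*y) = 4*y²)
1/(Y(k(-6, -5)) + D(196)) = 1/((32 - 4*(-½ - 6)) + 4*196²) = 1/((32 - 4*(-13/2)) + 4*38416) = 1/((32 + 26) + 153664) = 1/(58 + 153664) = 1/153722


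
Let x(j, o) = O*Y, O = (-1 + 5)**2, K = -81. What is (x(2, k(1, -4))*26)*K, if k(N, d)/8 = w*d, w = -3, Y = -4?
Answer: 134784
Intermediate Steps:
O = 16 (O = 4**2 = 16)
k(N, d) = -24*d (k(N, d) = 8*(-3*d) = -24*d)
x(j, o) = -64 (x(j, o) = 16*(-4) = -64)
(x(2, k(1, -4))*26)*K = -64*26*(-81) = -1664*(-81) = 134784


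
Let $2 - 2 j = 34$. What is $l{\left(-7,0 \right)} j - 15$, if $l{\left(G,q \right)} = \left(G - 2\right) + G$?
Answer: $241$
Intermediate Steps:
$l{\left(G,q \right)} = -2 + 2 G$ ($l{\left(G,q \right)} = \left(-2 + G\right) + G = -2 + 2 G$)
$j = -16$ ($j = 1 - 17 = -16$)
$l{\left(-7,0 \right)} j - 15 = \left(-2 + 2 \left(-7\right)\right) \left(-16\right) - 15 = \left(-2 - 14\right) \left(-16\right) - 15 = \left(-16\right) \left(-16\right) - 15 = 256 - 15 = 241$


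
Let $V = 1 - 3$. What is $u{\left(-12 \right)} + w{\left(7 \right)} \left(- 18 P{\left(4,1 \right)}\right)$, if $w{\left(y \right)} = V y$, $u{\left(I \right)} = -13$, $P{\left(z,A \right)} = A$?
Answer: $239$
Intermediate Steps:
$V = -2$
$w{\left(y \right)} = - 2 y$
$u{\left(-12 \right)} + w{\left(7 \right)} \left(- 18 P{\left(4,1 \right)}\right) = -13 + \left(-2\right) 7 \left(\left(-18\right) 1\right) = -13 - -252 = -13 + 252 = 239$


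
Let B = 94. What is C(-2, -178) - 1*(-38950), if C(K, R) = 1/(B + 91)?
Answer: 7205751/185 ≈ 38950.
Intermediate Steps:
C(K, R) = 1/185 (C(K, R) = 1/(94 + 91) = 1/185)
C(-2, -178) - 1*(-38950) = 1/185 - 1*(-38950) = 1/185 + 38950 = 7205751/185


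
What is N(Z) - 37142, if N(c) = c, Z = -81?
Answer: -37223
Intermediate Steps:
N(Z) - 37142 = -81 - 37142 = -37223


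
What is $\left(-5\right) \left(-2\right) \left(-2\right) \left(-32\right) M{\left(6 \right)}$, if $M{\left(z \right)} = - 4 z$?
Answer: $-15360$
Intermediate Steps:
$\left(-5\right) \left(-2\right) \left(-2\right) \left(-32\right) M{\left(6 \right)} = \left(-5\right) \left(-2\right) \left(-2\right) \left(-32\right) \left(\left(-4\right) 6\right) = 10 \left(-2\right) \left(-32\right) \left(-24\right) = \left(-20\right) \left(-32\right) \left(-24\right) = 640 \left(-24\right) = -15360$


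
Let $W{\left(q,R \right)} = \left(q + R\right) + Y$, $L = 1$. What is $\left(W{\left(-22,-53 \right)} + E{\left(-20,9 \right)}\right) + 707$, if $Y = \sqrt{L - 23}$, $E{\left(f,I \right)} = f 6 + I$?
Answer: $521 + i \sqrt{22} \approx 521.0 + 4.6904 i$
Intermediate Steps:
$E{\left(f,I \right)} = I + 6 f$ ($E{\left(f,I \right)} = 6 f + I = I + 6 f$)
$Y = i \sqrt{22}$ ($Y = \sqrt{1 - 23} = \sqrt{-22} = i \sqrt{22} \approx 4.6904 i$)
$W{\left(q,R \right)} = R + q + i \sqrt{22}$ ($W{\left(q,R \right)} = \left(q + R\right) + i \sqrt{22} = \left(R + q\right) + i \sqrt{22} = R + q + i \sqrt{22}$)
$\left(W{\left(-22,-53 \right)} + E{\left(-20,9 \right)}\right) + 707 = \left(\left(-53 - 22 + i \sqrt{22}\right) + \left(9 + 6 \left(-20\right)\right)\right) + 707 = \left(\left(-75 + i \sqrt{22}\right) + \left(9 - 120\right)\right) + 707 = \left(\left(-75 + i \sqrt{22}\right) - 111\right) + 707 = \left(-186 + i \sqrt{22}\right) + 707 = 521 + i \sqrt{22}$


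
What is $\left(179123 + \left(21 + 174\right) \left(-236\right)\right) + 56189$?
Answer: $189292$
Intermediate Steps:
$\left(179123 + \left(21 + 174\right) \left(-236\right)\right) + 56189 = \left(179123 + 195 \left(-236\right)\right) + 56189 = \left(179123 - 46020\right) + 56189 = 133103 + 56189 = 189292$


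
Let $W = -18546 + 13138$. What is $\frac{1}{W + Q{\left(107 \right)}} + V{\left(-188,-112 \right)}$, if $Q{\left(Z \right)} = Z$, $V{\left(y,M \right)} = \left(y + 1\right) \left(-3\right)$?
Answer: $\frac{2973860}{5301} \approx 561.0$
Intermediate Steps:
$V{\left(y,M \right)} = -3 - 3 y$ ($V{\left(y,M \right)} = \left(1 + y\right) \left(-3\right) = -3 - 3 y$)
$W = -5408$
$\frac{1}{W + Q{\left(107 \right)}} + V{\left(-188,-112 \right)} = \frac{1}{-5408 + 107} - -561 = \frac{1}{-5301} + \left(-3 + 564\right) = - \frac{1}{5301} + 561 = \frac{2973860}{5301}$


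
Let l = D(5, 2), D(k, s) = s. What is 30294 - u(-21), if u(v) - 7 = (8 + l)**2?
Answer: 30187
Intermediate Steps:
l = 2
u(v) = 107 (u(v) = 7 + (8 + 2)**2 = 7 + 10**2 = 7 + 100 = 107)
30294 - u(-21) = 30294 - 1*107 = 30294 - 107 = 30187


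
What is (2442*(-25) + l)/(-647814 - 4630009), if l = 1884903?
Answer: -1823853/5277823 ≈ -0.34557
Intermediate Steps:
(2442*(-25) + l)/(-647814 - 4630009) = (2442*(-25) + 1884903)/(-647814 - 4630009) = (-61050 + 1884903)/(-5277823) = 1823853*(-1/5277823) = -1823853/5277823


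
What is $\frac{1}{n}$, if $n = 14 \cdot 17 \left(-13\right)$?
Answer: $- \frac{1}{3094} \approx -0.00032321$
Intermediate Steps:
$n = -3094$ ($n = 238 \left(-13\right) = -3094$)
$\frac{1}{n} = \frac{1}{-3094} = - \frac{1}{3094}$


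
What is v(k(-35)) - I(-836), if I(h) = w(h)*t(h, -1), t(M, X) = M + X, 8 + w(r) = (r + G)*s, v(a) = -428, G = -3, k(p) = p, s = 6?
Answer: -4220582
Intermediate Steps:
w(r) = -26 + 6*r (w(r) = -8 + (r - 3)*6 = -8 + (-3 + r)*6 = -8 + (-18 + 6*r) = -26 + 6*r)
I(h) = (-1 + h)*(-26 + 6*h) (I(h) = (-26 + 6*h)*(h - 1) = (-26 + 6*h)*(-1 + h) = (-1 + h)*(-26 + 6*h))
v(k(-35)) - I(-836) = -428 - 2*(-1 - 836)*(-13 + 3*(-836)) = -428 - 2*(-837)*(-13 - 2508) = -428 - 2*(-837)*(-2521) = -428 - 1*4220154 = -428 - 4220154 = -4220582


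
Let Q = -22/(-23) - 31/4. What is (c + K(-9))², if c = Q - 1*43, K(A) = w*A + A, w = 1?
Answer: 38900169/8464 ≈ 4596.0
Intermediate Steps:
K(A) = 2*A (K(A) = 1*A + A = A + A = 2*A)
Q = -625/92 (Q = -22*(-1/23) - 31*¼ = 22/23 - 31/4 = -625/92 ≈ -6.7935)
c = -4581/92 (c = -625/92 - 1*43 = -625/92 - 43 = -4581/92 ≈ -49.793)
(c + K(-9))² = (-4581/92 + 2*(-9))² = (-4581/92 - 18)² = (-6237/92)² = 38900169/8464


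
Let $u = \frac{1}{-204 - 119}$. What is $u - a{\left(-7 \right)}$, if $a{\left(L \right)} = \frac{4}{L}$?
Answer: $\frac{1285}{2261} \approx 0.56833$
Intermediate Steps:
$u = - \frac{1}{323}$ ($u = \frac{1}{-204 + \left(-150 + 31\right)} = \frac{1}{-204 - 119} = \frac{1}{-323} = - \frac{1}{323} \approx -0.003096$)
$u - a{\left(-7 \right)} = - \frac{1}{323} - \frac{4}{-7} = - \frac{1}{323} - 4 \left(- \frac{1}{7}\right) = - \frac{1}{323} - - \frac{4}{7} = - \frac{1}{323} + \frac{4}{7} = \frac{1285}{2261}$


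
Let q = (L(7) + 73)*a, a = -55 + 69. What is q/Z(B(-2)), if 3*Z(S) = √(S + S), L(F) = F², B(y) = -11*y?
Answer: 2562*√11/11 ≈ 772.47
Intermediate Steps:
a = 14
Z(S) = √2*√S/3 (Z(S) = √(S + S)/3 = √(2*S)/3 = (√2*√S)/3 = √2*√S/3)
q = 1708 (q = (7² + 73)*14 = (49 + 73)*14 = 122*14 = 1708)
q/Z(B(-2)) = 1708/((√2*√(-11*(-2))/3)) = 1708/((√2*√22/3)) = 1708/((2*√11/3)) = 1708*(3*√11/22) = 2562*√11/11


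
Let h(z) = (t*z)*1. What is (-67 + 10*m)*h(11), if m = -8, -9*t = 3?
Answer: 539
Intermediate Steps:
t = -1/3 (t = -1/9*3 = -1/3 ≈ -0.33333)
h(z) = -z/3 (h(z) = -z/3*1 = -z/3)
(-67 + 10*m)*h(11) = (-67 + 10*(-8))*(-1/3*11) = (-67 - 80)*(-11/3) = -147*(-11/3) = 539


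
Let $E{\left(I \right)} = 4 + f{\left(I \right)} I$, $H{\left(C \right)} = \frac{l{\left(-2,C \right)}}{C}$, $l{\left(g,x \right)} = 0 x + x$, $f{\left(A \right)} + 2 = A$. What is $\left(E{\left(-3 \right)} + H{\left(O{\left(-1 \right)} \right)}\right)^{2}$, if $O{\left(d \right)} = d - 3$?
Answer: $400$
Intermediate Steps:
$f{\left(A \right)} = -2 + A$
$l{\left(g,x \right)} = x$ ($l{\left(g,x \right)} = 0 + x = x$)
$O{\left(d \right)} = -3 + d$
$H{\left(C \right)} = 1$ ($H{\left(C \right)} = \frac{C}{C} = 1$)
$E{\left(I \right)} = 4 + I \left(-2 + I\right)$ ($E{\left(I \right)} = 4 + \left(-2 + I\right) I = 4 + I \left(-2 + I\right)$)
$\left(E{\left(-3 \right)} + H{\left(O{\left(-1 \right)} \right)}\right)^{2} = \left(\left(4 - 3 \left(-2 - 3\right)\right) + 1\right)^{2} = \left(\left(4 - -15\right) + 1\right)^{2} = \left(\left(4 + 15\right) + 1\right)^{2} = \left(19 + 1\right)^{2} = 20^{2} = 400$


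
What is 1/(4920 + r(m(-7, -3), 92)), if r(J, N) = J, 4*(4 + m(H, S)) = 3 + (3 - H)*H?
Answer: 4/19597 ≈ 0.00020411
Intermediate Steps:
m(H, S) = -13/4 + H*(3 - H)/4 (m(H, S) = -4 + (3 + (3 - H)*H)/4 = -4 + (3 + H*(3 - H))/4 = -4 + (3/4 + H*(3 - H)/4) = -13/4 + H*(3 - H)/4)
1/(4920 + r(m(-7, -3), 92)) = 1/(4920 + (-13/4 - 1/4*(-7)**2 + (3/4)*(-7))) = 1/(4920 + (-13/4 - 1/4*49 - 21/4)) = 1/(4920 + (-13/4 - 49/4 - 21/4)) = 1/(4920 - 83/4) = 1/(19597/4) = 4/19597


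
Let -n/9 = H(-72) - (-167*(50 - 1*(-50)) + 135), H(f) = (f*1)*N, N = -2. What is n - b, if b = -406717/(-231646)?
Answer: -34835563843/231646 ≈ -1.5038e+5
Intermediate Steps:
b = 406717/231646 (b = -406717*(-1/231646) = 406717/231646 ≈ 1.7558)
H(f) = -2*f (H(f) = (f*1)*(-2) = f*(-2) = -2*f)
n = -150381 (n = -9*(-2*(-72) - (-167*(50 - 1*(-50)) + 135)) = -9*(144 - (-167*(50 + 50) + 135)) = -9*(144 - (-167*100 + 135)) = -9*(144 - (-16700 + 135)) = -9*(144 - 1*(-16565)) = -9*(144 + 16565) = -9*16709 = -150381)
n - b = -150381 - 1*406717/231646 = -150381 - 406717/231646 = -34835563843/231646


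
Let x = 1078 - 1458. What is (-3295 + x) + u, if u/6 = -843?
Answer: -8733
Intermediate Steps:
u = -5058 (u = 6*(-843) = -5058)
x = -380
(-3295 + x) + u = (-3295 - 380) - 5058 = -3675 - 5058 = -8733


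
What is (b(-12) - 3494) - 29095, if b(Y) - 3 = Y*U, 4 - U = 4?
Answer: -32586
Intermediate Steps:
U = 0 (U = 4 - 1*4 = 4 - 4 = 0)
b(Y) = 3 (b(Y) = 3 + Y*0 = 3 + 0 = 3)
(b(-12) - 3494) - 29095 = (3 - 3494) - 29095 = -3491 - 29095 = -32586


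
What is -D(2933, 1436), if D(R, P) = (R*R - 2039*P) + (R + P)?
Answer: -5678854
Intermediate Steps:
D(R, P) = R + R**2 - 2038*P (D(R, P) = (R**2 - 2039*P) + (P + R) = R + R**2 - 2038*P)
-D(2933, 1436) = -(2933 + 2933**2 - 2038*1436) = -(2933 + 8602489 - 2926568) = -1*5678854 = -5678854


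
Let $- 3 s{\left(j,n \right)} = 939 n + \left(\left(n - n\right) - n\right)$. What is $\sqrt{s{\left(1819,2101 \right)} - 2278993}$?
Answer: $\frac{i \sqrt{26423151}}{3} \approx 1713.4 i$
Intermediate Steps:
$s{\left(j,n \right)} = - \frac{938 n}{3}$ ($s{\left(j,n \right)} = - \frac{939 n + \left(\left(n - n\right) - n\right)}{3} = - \frac{939 n + \left(0 - n\right)}{3} = - \frac{939 n - n}{3} = - \frac{938 n}{3}$)
$\sqrt{s{\left(1819,2101 \right)} - 2278993} = \sqrt{\left(- \frac{938}{3}\right) 2101 - 2278993} = \sqrt{- \frac{1970738}{3} - 2278993} = \sqrt{- \frac{8807717}{3}} = \frac{i \sqrt{26423151}}{3}$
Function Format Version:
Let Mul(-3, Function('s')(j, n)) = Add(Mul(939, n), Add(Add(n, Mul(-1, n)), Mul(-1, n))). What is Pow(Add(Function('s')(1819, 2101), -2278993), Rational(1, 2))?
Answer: Mul(Rational(1, 3), I, Pow(26423151, Rational(1, 2))) ≈ Mul(1713.4, I)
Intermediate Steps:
Function('s')(j, n) = Mul(Rational(-938, 3), n) (Function('s')(j, n) = Mul(Rational(-1, 3), Add(Mul(939, n), Add(Add(n, Mul(-1, n)), Mul(-1, n)))) = Mul(Rational(-1, 3), Add(Mul(939, n), Add(0, Mul(-1, n)))) = Mul(Rational(-1, 3), Add(Mul(939, n), Mul(-1, n))) = Mul(Rational(-1, 3), Mul(938, n)) = Mul(Rational(-938, 3), n))
Pow(Add(Function('s')(1819, 2101), -2278993), Rational(1, 2)) = Pow(Add(Mul(Rational(-938, 3), 2101), -2278993), Rational(1, 2)) = Pow(Add(Rational(-1970738, 3), -2278993), Rational(1, 2)) = Pow(Rational(-8807717, 3), Rational(1, 2)) = Mul(Rational(1, 3), I, Pow(26423151, Rational(1, 2)))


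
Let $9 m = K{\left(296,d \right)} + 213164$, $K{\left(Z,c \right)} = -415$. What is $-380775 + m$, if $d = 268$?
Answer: $- \frac{3214226}{9} \approx -3.5714 \cdot 10^{5}$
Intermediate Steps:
$m = \frac{212749}{9}$ ($m = \frac{-415 + 213164}{9} = \frac{1}{9} \cdot 212749 = \frac{212749}{9} \approx 23639.0$)
$-380775 + m = -380775 + \frac{212749}{9} = - \frac{3214226}{9}$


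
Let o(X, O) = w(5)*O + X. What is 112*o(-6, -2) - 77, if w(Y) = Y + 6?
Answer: -3213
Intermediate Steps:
w(Y) = 6 + Y
o(X, O) = X + 11*O (o(X, O) = (6 + 5)*O + X = 11*O + X = X + 11*O)
112*o(-6, -2) - 77 = 112*(-6 + 11*(-2)) - 77 = 112*(-6 - 22) - 77 = 112*(-28) - 77 = -3136 - 77 = -3213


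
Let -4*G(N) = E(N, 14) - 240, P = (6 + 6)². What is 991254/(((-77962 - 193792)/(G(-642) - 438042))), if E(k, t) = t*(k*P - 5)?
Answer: 113395988211/271754 ≈ 4.1727e+5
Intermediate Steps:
P = 144 (P = 12² = 144)
E(k, t) = t*(-5 + 144*k) (E(k, t) = t*(k*144 - 5) = t*(144*k - 5) = t*(-5 + 144*k))
G(N) = 155/2 - 504*N (G(N) = -(14*(-5 + 144*N) - 240)/4 = -((-70 + 2016*N) - 240)/4 = -(-310 + 2016*N)/4 = 155/2 - 504*N)
991254/(((-77962 - 193792)/(G(-642) - 438042))) = 991254/(((-77962 - 193792)/((155/2 - 504*(-642)) - 438042))) = 991254/((-271754/((155/2 + 323568) - 438042))) = 991254/((-271754/(647291/2 - 438042))) = 991254/((-271754/(-228793/2))) = 991254/((-271754*(-2/228793))) = 991254/(543508/228793) = 991254*(228793/543508) = 113395988211/271754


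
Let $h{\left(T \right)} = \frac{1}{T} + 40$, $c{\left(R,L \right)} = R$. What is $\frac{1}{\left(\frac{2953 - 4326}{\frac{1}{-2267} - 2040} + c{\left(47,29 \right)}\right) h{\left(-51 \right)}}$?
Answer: $\frac{78619577}{149847875774} \approx 0.00052466$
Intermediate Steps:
$h{\left(T \right)} = 40 + \frac{1}{T}$
$\frac{1}{\left(\frac{2953 - 4326}{\frac{1}{-2267} - 2040} + c{\left(47,29 \right)}\right) h{\left(-51 \right)}} = \frac{1}{\left(\frac{2953 - 4326}{\frac{1}{-2267} - 2040} + 47\right) \left(40 + \frac{1}{-51}\right)} = \frac{1}{\left(- \frac{1373}{- \frac{1}{2267} - 2040} + 47\right) \left(40 - \frac{1}{51}\right)} = \frac{1}{\left(- \frac{1373}{- \frac{4624681}{2267}} + 47\right) \frac{2039}{51}} = \frac{1}{\left(-1373\right) \left(- \frac{2267}{4624681}\right) + 47} \cdot \frac{51}{2039} = \frac{1}{\frac{3112591}{4624681} + 47} \cdot \frac{51}{2039} = \frac{1}{\frac{220472598}{4624681}} \cdot \frac{51}{2039} = \frac{4624681}{220472598} \cdot \frac{51}{2039} = \frac{78619577}{149847875774}$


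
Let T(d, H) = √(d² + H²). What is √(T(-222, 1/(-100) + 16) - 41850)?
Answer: √(-4185000 + 3*√55044089)/10 ≈ 204.03*I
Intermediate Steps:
T(d, H) = √(H² + d²)
√(T(-222, 1/(-100) + 16) - 41850) = √(√((1/(-100) + 16)² + (-222)²) - 41850) = √(√((-1/100 + 16)² + 49284) - 41850) = √(√((1599/100)² + 49284) - 41850) = √(√(2556801/10000 + 49284) - 41850) = √(√(495396801/10000) - 41850) = √(3*√55044089/100 - 41850) = √(-41850 + 3*√55044089/100)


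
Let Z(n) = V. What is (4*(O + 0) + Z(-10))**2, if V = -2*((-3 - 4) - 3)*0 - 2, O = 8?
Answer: 900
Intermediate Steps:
V = -2 (V = -2*(-7 - 3)*0 - 2 = -2*(-10)*0 - 2 = 20*0 - 2 = 0 - 2 = -2)
Z(n) = -2
(4*(O + 0) + Z(-10))**2 = (4*(8 + 0) - 2)**2 = (4*8 - 2)**2 = (32 - 2)**2 = 30**2 = 900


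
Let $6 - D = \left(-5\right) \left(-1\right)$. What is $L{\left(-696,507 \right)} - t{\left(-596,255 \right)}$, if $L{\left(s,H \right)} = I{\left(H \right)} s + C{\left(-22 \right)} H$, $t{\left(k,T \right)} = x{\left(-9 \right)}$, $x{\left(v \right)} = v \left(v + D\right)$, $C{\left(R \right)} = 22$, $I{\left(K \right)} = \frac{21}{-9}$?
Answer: $12706$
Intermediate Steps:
$I{\left(K \right)} = - \frac{7}{3}$ ($I{\left(K \right)} = 21 \left(- \frac{1}{9}\right) = - \frac{7}{3}$)
$D = 1$ ($D = 6 - \left(-5\right) \left(-1\right) = 6 - 5 = 1$)
$x{\left(v \right)} = v \left(1 + v\right)$ ($x{\left(v \right)} = v \left(v + 1\right) = v \left(1 + v\right)$)
$t{\left(k,T \right)} = 72$ ($t{\left(k,T \right)} = - 9 \left(1 - 9\right) = \left(-9\right) \left(-8\right) = 72$)
$L{\left(s,H \right)} = 22 H - \frac{7 s}{3}$ ($L{\left(s,H \right)} = - \frac{7 s}{3} + 22 H = 22 H - \frac{7 s}{3}$)
$L{\left(-696,507 \right)} - t{\left(-596,255 \right)} = \left(22 \cdot 507 - -1624\right) - 72 = \left(11154 + 1624\right) - 72 = 12778 - 72 = 12706$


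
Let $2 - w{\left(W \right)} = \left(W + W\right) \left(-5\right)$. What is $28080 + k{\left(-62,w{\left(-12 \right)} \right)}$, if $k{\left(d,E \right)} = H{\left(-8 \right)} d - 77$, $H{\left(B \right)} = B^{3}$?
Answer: $59747$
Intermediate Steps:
$w{\left(W \right)} = 2 + 10 W$ ($w{\left(W \right)} = 2 - \left(W + W\right) \left(-5\right) = 2 - 2 W \left(-5\right) = 2 - - 10 W = 2 + 10 W$)
$k{\left(d,E \right)} = -77 - 512 d$ ($k{\left(d,E \right)} = \left(-8\right)^{3} d - 77 = - 512 d - 77 = -77 - 512 d$)
$28080 + k{\left(-62,w{\left(-12 \right)} \right)} = 28080 - -31667 = 28080 + \left(-77 + 31744\right) = 28080 + 31667 = 59747$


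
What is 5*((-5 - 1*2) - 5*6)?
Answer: -185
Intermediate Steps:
5*((-5 - 1*2) - 5*6) = 5*((-5 - 2) - 30) = 5*(-7 - 30) = 5*(-37) = -185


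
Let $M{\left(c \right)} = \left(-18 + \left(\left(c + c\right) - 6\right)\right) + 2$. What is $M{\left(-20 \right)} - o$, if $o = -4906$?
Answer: $4844$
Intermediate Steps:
$M{\left(c \right)} = -22 + 2 c$ ($M{\left(c \right)} = \left(-18 + \left(2 c - 6\right)\right) + 2 = \left(-18 + \left(-6 + 2 c\right)\right) + 2 = \left(-24 + 2 c\right) + 2 = -22 + 2 c$)
$M{\left(-20 \right)} - o = \left(-22 + 2 \left(-20\right)\right) - -4906 = \left(-22 - 40\right) + 4906 = -62 + 4906 = 4844$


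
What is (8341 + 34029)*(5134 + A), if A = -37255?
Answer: -1360966770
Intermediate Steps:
(8341 + 34029)*(5134 + A) = (8341 + 34029)*(5134 - 37255) = 42370*(-32121) = -1360966770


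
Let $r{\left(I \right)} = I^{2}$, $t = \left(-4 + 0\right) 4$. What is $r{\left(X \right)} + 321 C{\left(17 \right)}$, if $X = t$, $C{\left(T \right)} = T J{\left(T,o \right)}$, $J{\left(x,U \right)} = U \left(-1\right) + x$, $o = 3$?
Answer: $76654$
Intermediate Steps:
$J{\left(x,U \right)} = x - U$ ($J{\left(x,U \right)} = - U + x = x - U$)
$C{\left(T \right)} = T \left(-3 + T\right)$ ($C{\left(T \right)} = T \left(T - 3\right) = T \left(-3 + T\right)$)
$t = -16$ ($t = \left(-4\right) 4 = -16$)
$X = -16$
$r{\left(X \right)} + 321 C{\left(17 \right)} = \left(-16\right)^{2} + 321 \cdot 17 \left(-3 + 17\right) = 256 + 321 \cdot 17 \cdot 14 = 256 + 321 \cdot 238 = 256 + 76398 = 76654$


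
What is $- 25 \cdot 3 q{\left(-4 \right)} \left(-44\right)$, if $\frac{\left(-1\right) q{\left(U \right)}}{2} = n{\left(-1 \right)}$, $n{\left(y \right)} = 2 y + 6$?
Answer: $-26400$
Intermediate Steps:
$n{\left(y \right)} = 6 + 2 y$
$q{\left(U \right)} = -8$ ($q{\left(U \right)} = - 2 \left(6 + 2 \left(-1\right)\right) = - 2 \left(6 - 2\right) = \left(-2\right) 4 = -8$)
$- 25 \cdot 3 q{\left(-4 \right)} \left(-44\right) = - 25 \cdot 3 \left(-8\right) \left(-44\right) = \left(-25\right) \left(-24\right) \left(-44\right) = 600 \left(-44\right) = -26400$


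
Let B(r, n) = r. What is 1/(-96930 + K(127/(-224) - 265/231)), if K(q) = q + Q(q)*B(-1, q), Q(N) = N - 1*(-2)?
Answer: -1/96932 ≈ -1.0317e-5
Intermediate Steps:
Q(N) = 2 + N (Q(N) = N + 2 = 2 + N)
K(q) = -2 (K(q) = q + (2 + q)*(-1) = q + (-2 - q) = -2)
1/(-96930 + K(127/(-224) - 265/231)) = 1/(-96930 - 2) = 1/(-96932) = -1/96932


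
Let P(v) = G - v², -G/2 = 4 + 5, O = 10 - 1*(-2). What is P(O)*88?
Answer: -14256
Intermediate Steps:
O = 12 (O = 10 + 2 = 12)
G = -18 (G = -2*(4 + 5) = -2*9 = -18)
P(v) = -18 - v²
P(O)*88 = (-18 - 1*12²)*88 = (-18 - 1*144)*88 = (-18 - 144)*88 = -162*88 = -14256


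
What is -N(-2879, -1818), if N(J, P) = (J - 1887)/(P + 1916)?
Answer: 2383/49 ≈ 48.633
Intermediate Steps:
N(J, P) = (-1887 + J)/(1916 + P)
-N(-2879, -1818) = -(-1887 - 2879)/(1916 - 1818) = -(-4766)/98 = -1*(-2383/49) = 2383/49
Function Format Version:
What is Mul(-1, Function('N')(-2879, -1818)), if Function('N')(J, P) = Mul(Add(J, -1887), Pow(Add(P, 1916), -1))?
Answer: Rational(2383, 49) ≈ 48.633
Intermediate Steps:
Function('N')(J, P) = Mul(Pow(Add(1916, P), -1), Add(-1887, J)) (Function('N')(J, P) = Mul(Add(-1887, J), Pow(Add(1916, P), -1)) = Mul(Pow(Add(1916, P), -1), Add(-1887, J)))
Mul(-1, Function('N')(-2879, -1818)) = Mul(-1, Mul(Pow(Add(1916, -1818), -1), Add(-1887, -2879))) = Mul(-1, Mul(Pow(98, -1), -4766)) = Mul(-1, Mul(Rational(1, 98), -4766)) = Mul(-1, Rational(-2383, 49)) = Rational(2383, 49)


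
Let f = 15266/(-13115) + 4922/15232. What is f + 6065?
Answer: 605711499759/99883840 ≈ 6064.2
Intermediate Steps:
f = -83989841/99883840 (f = 15266*(-1/13115) + 4922*(1/15232) = -15266/13115 + 2461/7616 = -83989841/99883840 ≈ -0.84088)
f + 6065 = -83989841/99883840 + 6065 = 605711499759/99883840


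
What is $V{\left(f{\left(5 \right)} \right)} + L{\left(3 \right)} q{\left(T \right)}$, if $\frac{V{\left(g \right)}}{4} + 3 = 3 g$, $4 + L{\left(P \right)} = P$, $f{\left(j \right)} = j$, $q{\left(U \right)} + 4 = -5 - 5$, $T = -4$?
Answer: $62$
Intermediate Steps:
$q{\left(U \right)} = -14$ ($q{\left(U \right)} = -4 - 10 = -14$)
$L{\left(P \right)} = -4 + P$
$V{\left(g \right)} = -12 + 12 g$ ($V{\left(g \right)} = -12 + 4 \cdot 3 g = -12 + 12 g$)
$V{\left(f{\left(5 \right)} \right)} + L{\left(3 \right)} q{\left(T \right)} = \left(-12 + 12 \cdot 5\right) + \left(-4 + 3\right) \left(-14\right) = \left(-12 + 60\right) - -14 = 48 + 14 = 62$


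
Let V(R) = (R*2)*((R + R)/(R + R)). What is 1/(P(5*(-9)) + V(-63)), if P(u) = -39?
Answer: -1/165 ≈ -0.0060606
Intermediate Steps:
V(R) = 2*R (V(R) = (2*R)*((2*R)/((2*R))) = (2*R)*((2*R)*(1/(2*R))) = (2*R)*1 = 2*R)
1/(P(5*(-9)) + V(-63)) = 1/(-39 + 2*(-63)) = 1/(-39 - 126) = 1/(-165) = -1/165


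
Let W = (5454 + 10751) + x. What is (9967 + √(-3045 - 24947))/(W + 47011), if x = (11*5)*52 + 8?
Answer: 9967/66084 + I*√6998/33042 ≈ 0.15082 + 0.0025317*I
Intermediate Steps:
x = 2868 (x = 55*52 + 8 = 2860 + 8 = 2868)
W = 19073 (W = (5454 + 10751) + 2868 = 16205 + 2868 = 19073)
(9967 + √(-3045 - 24947))/(W + 47011) = (9967 + √(-3045 - 24947))/(19073 + 47011) = (9967 + √(-27992))/66084 = (9967 + 2*I*√6998)*(1/66084) = 9967/66084 + I*√6998/33042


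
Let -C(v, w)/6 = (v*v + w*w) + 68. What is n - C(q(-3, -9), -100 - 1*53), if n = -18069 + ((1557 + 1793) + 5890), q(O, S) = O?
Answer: 132087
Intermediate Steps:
C(v, w) = -408 - 6*v² - 6*w² (C(v, w) = -6*((v*v + w*w) + 68) = -6*((v² + w²) + 68) = -6*(68 + v² + w²) = -408 - 6*v² - 6*w²)
n = -8829 (n = -18069 + (3350 + 5890) = -18069 + 9240 = -8829)
n - C(q(-3, -9), -100 - 1*53) = -8829 - (-408 - 6*(-3)² - 6*(-100 - 1*53)²) = -8829 - (-408 - 6*9 - 6*(-100 - 53)²) = -8829 - (-408 - 54 - 6*(-153)²) = -8829 - (-408 - 54 - 6*23409) = -8829 - (-408 - 54 - 140454) = -8829 - 1*(-140916) = -8829 + 140916 = 132087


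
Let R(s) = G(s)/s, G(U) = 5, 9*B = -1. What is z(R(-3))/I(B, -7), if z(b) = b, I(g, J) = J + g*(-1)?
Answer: 15/62 ≈ 0.24194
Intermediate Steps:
B = -⅑ (B = (⅑)*(-1) = -⅑ ≈ -0.11111)
I(g, J) = J - g
R(s) = 5/s
z(R(-3))/I(B, -7) = (5/(-3))/(-7 - 1*(-⅑)) = (5*(-⅓))/(-7 + ⅑) = -5/(3*(-62/9)) = -5/3*(-9/62) = 15/62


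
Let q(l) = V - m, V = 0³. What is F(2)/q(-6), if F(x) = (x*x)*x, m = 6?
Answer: -4/3 ≈ -1.3333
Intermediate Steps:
V = 0
q(l) = -6 (q(l) = 0 - 1*6 = 0 - 6 = -6)
F(x) = x³ (F(x) = x²*x = x³)
F(2)/q(-6) = 2³/(-6) = 8*(-⅙) = -4/3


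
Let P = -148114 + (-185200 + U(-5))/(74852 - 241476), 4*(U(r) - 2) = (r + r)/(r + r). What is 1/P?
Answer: -5248/777296439 ≈ -6.7516e-6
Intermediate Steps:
U(r) = 9/4 (U(r) = 2 + ((r + r)/(r + r))/4 = 2 + ((2*r)/((2*r)))/4 = 2 + ((2*r)*(1/(2*r)))/4 = 2 + (¼)*1 = 2 + ¼ = 9/4)
P = -777296439/5248 (P = -148114 + (-185200 + 9/4)/(74852 - 241476) = -148114 - 740791/4/(-166624) = -148114 - 740791/4*(-1/166624) = -148114 + 5833/5248 = -777296439/5248 ≈ -1.4811e+5)
1/P = 1/(-777296439/5248) = -5248/777296439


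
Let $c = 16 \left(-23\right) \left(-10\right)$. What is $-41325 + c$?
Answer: $-37645$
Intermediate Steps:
$c = 3680$ ($c = \left(-368\right) \left(-10\right) = 3680$)
$-41325 + c = -41325 + 3680 = -37645$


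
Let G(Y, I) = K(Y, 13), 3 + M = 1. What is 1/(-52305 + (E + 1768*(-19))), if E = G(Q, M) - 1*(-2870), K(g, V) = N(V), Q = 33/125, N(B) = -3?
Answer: -1/83030 ≈ -1.2044e-5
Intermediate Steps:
M = -2 (M = -3 + 1 = -2)
Q = 33/125 (Q = 33*(1/125) = 33/125 ≈ 0.26400)
K(g, V) = -3
G(Y, I) = -3
E = 2867 (E = -3 - 1*(-2870) = -3 + 2870 = 2867)
1/(-52305 + (E + 1768*(-19))) = 1/(-52305 + (2867 + 1768*(-19))) = 1/(-52305 + (2867 - 33592)) = 1/(-52305 - 30725) = 1/(-83030) = -1/83030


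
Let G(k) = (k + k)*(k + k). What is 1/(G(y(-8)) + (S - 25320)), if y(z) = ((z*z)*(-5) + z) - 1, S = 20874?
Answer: 1/428518 ≈ 2.3336e-6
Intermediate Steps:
y(z) = -1 + z - 5*z² (y(z) = (z²*(-5) + z) - 1 = (-5*z² + z) - 1 = (z - 5*z²) - 1 = -1 + z - 5*z²)
G(k) = 4*k² (G(k) = (2*k)*(2*k) = 4*k²)
1/(G(y(-8)) + (S - 25320)) = 1/(4*(-1 - 8 - 5*(-8)²)² + (20874 - 25320)) = 1/(4*(-1 - 8 - 5*64)² - 4446) = 1/(4*(-1 - 8 - 320)² - 4446) = 1/(4*(-329)² - 4446) = 1/(4*108241 - 4446) = 1/(432964 - 4446) = 1/428518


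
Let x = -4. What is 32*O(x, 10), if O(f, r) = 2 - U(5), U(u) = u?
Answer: -96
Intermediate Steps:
O(f, r) = -3 (O(f, r) = 2 - 1*5 = 2 - 5 = -3)
32*O(x, 10) = 32*(-3) = -96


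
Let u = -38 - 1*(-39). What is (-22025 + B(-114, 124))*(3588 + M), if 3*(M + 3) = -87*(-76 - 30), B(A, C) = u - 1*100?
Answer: -147323716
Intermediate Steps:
u = 1 (u = -38 + 39 = 1)
B(A, C) = -99 (B(A, C) = 1 - 1*100 = 1 - 100 = -99)
M = 3071 (M = -3 + (-87*(-76 - 30))/3 = -3 + (-87*(-106))/3 = -3 + (⅓)*9222 = -3 + 3074 = 3071)
(-22025 + B(-114, 124))*(3588 + M) = (-22025 - 99)*(3588 + 3071) = -22124*6659 = -147323716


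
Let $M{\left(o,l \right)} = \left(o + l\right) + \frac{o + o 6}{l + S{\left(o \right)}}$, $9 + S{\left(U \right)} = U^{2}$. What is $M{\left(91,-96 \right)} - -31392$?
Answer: $\frac{36660107}{1168} \approx 31387.0$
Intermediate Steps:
$S{\left(U \right)} = -9 + U^{2}$
$M{\left(o,l \right)} = l + o + \frac{7 o}{-9 + l + o^{2}}$ ($M{\left(o,l \right)} = \left(o + l\right) + \frac{o + o 6}{l + \left(-9 + o^{2}\right)} = \left(l + o\right) + \frac{o + 6 o}{-9 + l + o^{2}} = \left(l + o\right) + \frac{7 o}{-9 + l + o^{2}} = l + o + \frac{7 o}{-9 + l + o^{2}}$)
$M{\left(91,-96 \right)} - -31392 = \frac{\left(-96\right)^{2} + 91^{3} - -864 - 182 - 8736 - 96 \cdot 91^{2}}{-9 - 96 + 91^{2}} - -31392 = \frac{9216 + 753571 + 864 - 182 - 8736 - 794976}{-9 - 96 + 8281} + 31392 = \frac{9216 + 753571 + 864 - 182 - 8736 - 794976}{8176} + 31392 = \frac{1}{8176} \left(-40243\right) + 31392 = - \frac{5749}{1168} + 31392 = \frac{36660107}{1168}$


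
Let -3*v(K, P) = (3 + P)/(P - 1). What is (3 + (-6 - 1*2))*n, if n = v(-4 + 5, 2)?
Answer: 25/3 ≈ 8.3333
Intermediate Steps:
v(K, P) = -(3 + P)/(3*(-1 + P)) (v(K, P) = -(3 + P)/(3*(P - 1)) = -(3 + P)/(3*(-1 + P)))
n = -5/3 (n = (-3 - 1*2)/(3*(-1 + 2)) = (⅓)*(-3 - 2)/1 = (⅓)*1*(-5) = -5/3 ≈ -1.6667)
(3 + (-6 - 1*2))*n = (3 + (-6 - 1*2))*(-5/3) = (3 + (-6 - 2))*(-5/3) = (3 - 8)*(-5/3) = -5*(-5/3) = 25/3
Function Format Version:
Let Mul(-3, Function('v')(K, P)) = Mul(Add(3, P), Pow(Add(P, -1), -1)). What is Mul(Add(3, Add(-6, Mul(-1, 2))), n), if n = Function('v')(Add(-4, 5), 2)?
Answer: Rational(25, 3) ≈ 8.3333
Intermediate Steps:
Function('v')(K, P) = Mul(Rational(-1, 3), Pow(Add(-1, P), -1), Add(3, P)) (Function('v')(K, P) = Mul(Rational(-1, 3), Mul(Add(3, P), Pow(Add(P, -1), -1))) = Mul(Rational(-1, 3), Mul(Add(3, P), Pow(Add(-1, P), -1))) = Mul(Rational(-1, 3), Mul(Pow(Add(-1, P), -1), Add(3, P))) = Mul(Rational(-1, 3), Pow(Add(-1, P), -1), Add(3, P)))
n = Rational(-5, 3) (n = Mul(Rational(1, 3), Pow(Add(-1, 2), -1), Add(-3, Mul(-1, 2))) = Mul(Rational(1, 3), Pow(1, -1), Add(-3, -2)) = Mul(Rational(1, 3), 1, -5) = Rational(-5, 3) ≈ -1.6667)
Mul(Add(3, Add(-6, Mul(-1, 2))), n) = Mul(Add(3, Add(-6, Mul(-1, 2))), Rational(-5, 3)) = Mul(Add(3, Add(-6, -2)), Rational(-5, 3)) = Mul(Add(3, -8), Rational(-5, 3)) = Mul(-5, Rational(-5, 3)) = Rational(25, 3)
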